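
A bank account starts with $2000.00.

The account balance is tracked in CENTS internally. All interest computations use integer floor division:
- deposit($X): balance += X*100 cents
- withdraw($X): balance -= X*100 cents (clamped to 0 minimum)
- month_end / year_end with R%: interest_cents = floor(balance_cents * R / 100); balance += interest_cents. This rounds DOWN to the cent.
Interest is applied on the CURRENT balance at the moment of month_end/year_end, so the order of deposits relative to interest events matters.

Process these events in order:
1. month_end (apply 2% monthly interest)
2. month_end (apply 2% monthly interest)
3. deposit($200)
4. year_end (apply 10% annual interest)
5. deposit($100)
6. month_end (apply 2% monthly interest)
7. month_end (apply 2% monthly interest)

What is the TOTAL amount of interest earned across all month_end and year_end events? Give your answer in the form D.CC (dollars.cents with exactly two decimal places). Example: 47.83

Answer: 414.27

Derivation:
After 1 (month_end (apply 2% monthly interest)): balance=$2040.00 total_interest=$40.00
After 2 (month_end (apply 2% monthly interest)): balance=$2080.80 total_interest=$80.80
After 3 (deposit($200)): balance=$2280.80 total_interest=$80.80
After 4 (year_end (apply 10% annual interest)): balance=$2508.88 total_interest=$308.88
After 5 (deposit($100)): balance=$2608.88 total_interest=$308.88
After 6 (month_end (apply 2% monthly interest)): balance=$2661.05 total_interest=$361.05
After 7 (month_end (apply 2% monthly interest)): balance=$2714.27 total_interest=$414.27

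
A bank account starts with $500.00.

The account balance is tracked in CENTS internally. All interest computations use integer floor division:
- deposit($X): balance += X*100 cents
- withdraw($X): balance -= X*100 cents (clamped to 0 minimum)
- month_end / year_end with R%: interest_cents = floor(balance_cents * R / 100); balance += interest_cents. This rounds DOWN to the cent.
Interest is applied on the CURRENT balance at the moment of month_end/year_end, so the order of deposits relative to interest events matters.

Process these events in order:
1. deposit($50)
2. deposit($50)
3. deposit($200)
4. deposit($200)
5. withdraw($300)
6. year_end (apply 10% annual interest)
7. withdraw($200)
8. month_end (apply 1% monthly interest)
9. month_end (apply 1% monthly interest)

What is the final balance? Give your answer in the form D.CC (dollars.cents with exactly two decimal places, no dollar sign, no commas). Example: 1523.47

Answer: 581.45

Derivation:
After 1 (deposit($50)): balance=$550.00 total_interest=$0.00
After 2 (deposit($50)): balance=$600.00 total_interest=$0.00
After 3 (deposit($200)): balance=$800.00 total_interest=$0.00
After 4 (deposit($200)): balance=$1000.00 total_interest=$0.00
After 5 (withdraw($300)): balance=$700.00 total_interest=$0.00
After 6 (year_end (apply 10% annual interest)): balance=$770.00 total_interest=$70.00
After 7 (withdraw($200)): balance=$570.00 total_interest=$70.00
After 8 (month_end (apply 1% monthly interest)): balance=$575.70 total_interest=$75.70
After 9 (month_end (apply 1% monthly interest)): balance=$581.45 total_interest=$81.45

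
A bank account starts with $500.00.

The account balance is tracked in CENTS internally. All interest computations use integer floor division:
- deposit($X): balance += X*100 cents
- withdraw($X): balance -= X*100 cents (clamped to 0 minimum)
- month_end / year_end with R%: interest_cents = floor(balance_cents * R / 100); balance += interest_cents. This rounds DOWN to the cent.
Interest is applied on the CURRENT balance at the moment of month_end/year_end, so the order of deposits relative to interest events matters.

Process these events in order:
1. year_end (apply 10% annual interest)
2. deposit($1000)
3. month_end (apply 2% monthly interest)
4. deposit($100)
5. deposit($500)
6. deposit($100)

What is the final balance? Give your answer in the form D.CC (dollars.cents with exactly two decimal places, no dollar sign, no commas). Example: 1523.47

After 1 (year_end (apply 10% annual interest)): balance=$550.00 total_interest=$50.00
After 2 (deposit($1000)): balance=$1550.00 total_interest=$50.00
After 3 (month_end (apply 2% monthly interest)): balance=$1581.00 total_interest=$81.00
After 4 (deposit($100)): balance=$1681.00 total_interest=$81.00
After 5 (deposit($500)): balance=$2181.00 total_interest=$81.00
After 6 (deposit($100)): balance=$2281.00 total_interest=$81.00

Answer: 2281.00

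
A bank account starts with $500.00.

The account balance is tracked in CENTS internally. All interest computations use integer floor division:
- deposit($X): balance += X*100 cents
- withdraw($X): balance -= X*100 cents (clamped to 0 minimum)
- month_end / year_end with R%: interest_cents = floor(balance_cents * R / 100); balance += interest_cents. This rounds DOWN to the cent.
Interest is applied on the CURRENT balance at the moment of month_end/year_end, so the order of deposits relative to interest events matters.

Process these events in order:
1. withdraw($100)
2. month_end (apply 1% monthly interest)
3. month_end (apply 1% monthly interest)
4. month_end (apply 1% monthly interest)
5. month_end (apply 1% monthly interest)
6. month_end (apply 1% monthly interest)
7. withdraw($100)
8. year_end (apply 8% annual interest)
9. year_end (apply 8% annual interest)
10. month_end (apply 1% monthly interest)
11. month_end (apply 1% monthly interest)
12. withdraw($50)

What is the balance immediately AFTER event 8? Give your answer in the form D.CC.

Answer: 346.03

Derivation:
After 1 (withdraw($100)): balance=$400.00 total_interest=$0.00
After 2 (month_end (apply 1% monthly interest)): balance=$404.00 total_interest=$4.00
After 3 (month_end (apply 1% monthly interest)): balance=$408.04 total_interest=$8.04
After 4 (month_end (apply 1% monthly interest)): balance=$412.12 total_interest=$12.12
After 5 (month_end (apply 1% monthly interest)): balance=$416.24 total_interest=$16.24
After 6 (month_end (apply 1% monthly interest)): balance=$420.40 total_interest=$20.40
After 7 (withdraw($100)): balance=$320.40 total_interest=$20.40
After 8 (year_end (apply 8% annual interest)): balance=$346.03 total_interest=$46.03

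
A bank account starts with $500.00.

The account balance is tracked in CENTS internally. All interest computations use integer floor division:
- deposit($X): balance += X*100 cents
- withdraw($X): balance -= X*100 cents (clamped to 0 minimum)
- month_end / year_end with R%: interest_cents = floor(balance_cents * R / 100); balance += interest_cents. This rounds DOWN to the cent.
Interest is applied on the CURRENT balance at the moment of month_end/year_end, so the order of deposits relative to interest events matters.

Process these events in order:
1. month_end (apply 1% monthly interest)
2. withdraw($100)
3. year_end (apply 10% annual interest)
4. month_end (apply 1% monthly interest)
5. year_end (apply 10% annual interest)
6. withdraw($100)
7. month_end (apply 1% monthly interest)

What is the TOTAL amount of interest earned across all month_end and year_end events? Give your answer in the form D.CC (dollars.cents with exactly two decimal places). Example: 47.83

Answer: 98.88

Derivation:
After 1 (month_end (apply 1% monthly interest)): balance=$505.00 total_interest=$5.00
After 2 (withdraw($100)): balance=$405.00 total_interest=$5.00
After 3 (year_end (apply 10% annual interest)): balance=$445.50 total_interest=$45.50
After 4 (month_end (apply 1% monthly interest)): balance=$449.95 total_interest=$49.95
After 5 (year_end (apply 10% annual interest)): balance=$494.94 total_interest=$94.94
After 6 (withdraw($100)): balance=$394.94 total_interest=$94.94
After 7 (month_end (apply 1% monthly interest)): balance=$398.88 total_interest=$98.88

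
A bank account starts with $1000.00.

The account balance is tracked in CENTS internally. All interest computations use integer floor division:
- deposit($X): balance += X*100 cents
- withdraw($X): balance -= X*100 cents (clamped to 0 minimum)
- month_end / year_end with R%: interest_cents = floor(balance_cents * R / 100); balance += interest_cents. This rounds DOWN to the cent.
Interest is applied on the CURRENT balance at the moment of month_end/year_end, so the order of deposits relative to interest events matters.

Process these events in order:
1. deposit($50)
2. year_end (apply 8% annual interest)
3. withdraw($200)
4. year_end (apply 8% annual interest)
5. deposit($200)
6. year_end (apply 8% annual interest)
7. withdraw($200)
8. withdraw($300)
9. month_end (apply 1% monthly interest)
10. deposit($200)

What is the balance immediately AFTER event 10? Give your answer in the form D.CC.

After 1 (deposit($50)): balance=$1050.00 total_interest=$0.00
After 2 (year_end (apply 8% annual interest)): balance=$1134.00 total_interest=$84.00
After 3 (withdraw($200)): balance=$934.00 total_interest=$84.00
After 4 (year_end (apply 8% annual interest)): balance=$1008.72 total_interest=$158.72
After 5 (deposit($200)): balance=$1208.72 total_interest=$158.72
After 6 (year_end (apply 8% annual interest)): balance=$1305.41 total_interest=$255.41
After 7 (withdraw($200)): balance=$1105.41 total_interest=$255.41
After 8 (withdraw($300)): balance=$805.41 total_interest=$255.41
After 9 (month_end (apply 1% monthly interest)): balance=$813.46 total_interest=$263.46
After 10 (deposit($200)): balance=$1013.46 total_interest=$263.46

Answer: 1013.46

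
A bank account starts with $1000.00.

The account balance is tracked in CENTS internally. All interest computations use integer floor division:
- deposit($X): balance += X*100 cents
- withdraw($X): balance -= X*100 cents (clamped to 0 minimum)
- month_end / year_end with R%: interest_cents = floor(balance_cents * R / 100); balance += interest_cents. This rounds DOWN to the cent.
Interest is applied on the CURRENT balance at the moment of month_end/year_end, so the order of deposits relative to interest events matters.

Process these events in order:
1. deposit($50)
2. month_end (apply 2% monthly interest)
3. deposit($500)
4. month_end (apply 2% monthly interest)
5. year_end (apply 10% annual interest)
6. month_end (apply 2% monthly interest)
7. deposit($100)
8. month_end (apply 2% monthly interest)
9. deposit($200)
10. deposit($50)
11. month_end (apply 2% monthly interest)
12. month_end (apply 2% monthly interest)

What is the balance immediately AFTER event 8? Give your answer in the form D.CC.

After 1 (deposit($50)): balance=$1050.00 total_interest=$0.00
After 2 (month_end (apply 2% monthly interest)): balance=$1071.00 total_interest=$21.00
After 3 (deposit($500)): balance=$1571.00 total_interest=$21.00
After 4 (month_end (apply 2% monthly interest)): balance=$1602.42 total_interest=$52.42
After 5 (year_end (apply 10% annual interest)): balance=$1762.66 total_interest=$212.66
After 6 (month_end (apply 2% monthly interest)): balance=$1797.91 total_interest=$247.91
After 7 (deposit($100)): balance=$1897.91 total_interest=$247.91
After 8 (month_end (apply 2% monthly interest)): balance=$1935.86 total_interest=$285.86

Answer: 1935.86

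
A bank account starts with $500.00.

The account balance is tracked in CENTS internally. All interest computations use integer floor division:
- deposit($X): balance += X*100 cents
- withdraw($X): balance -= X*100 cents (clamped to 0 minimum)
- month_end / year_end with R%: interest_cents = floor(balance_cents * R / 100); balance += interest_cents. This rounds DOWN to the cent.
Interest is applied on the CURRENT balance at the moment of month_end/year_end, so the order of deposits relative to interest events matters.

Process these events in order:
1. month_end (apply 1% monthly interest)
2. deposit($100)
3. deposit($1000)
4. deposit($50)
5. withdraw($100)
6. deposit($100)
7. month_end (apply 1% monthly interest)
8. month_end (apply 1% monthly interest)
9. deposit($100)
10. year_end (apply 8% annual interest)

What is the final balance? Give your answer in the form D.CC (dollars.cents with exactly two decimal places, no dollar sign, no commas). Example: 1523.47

Answer: 1931.32

Derivation:
After 1 (month_end (apply 1% monthly interest)): balance=$505.00 total_interest=$5.00
After 2 (deposit($100)): balance=$605.00 total_interest=$5.00
After 3 (deposit($1000)): balance=$1605.00 total_interest=$5.00
After 4 (deposit($50)): balance=$1655.00 total_interest=$5.00
After 5 (withdraw($100)): balance=$1555.00 total_interest=$5.00
After 6 (deposit($100)): balance=$1655.00 total_interest=$5.00
After 7 (month_end (apply 1% monthly interest)): balance=$1671.55 total_interest=$21.55
After 8 (month_end (apply 1% monthly interest)): balance=$1688.26 total_interest=$38.26
After 9 (deposit($100)): balance=$1788.26 total_interest=$38.26
After 10 (year_end (apply 8% annual interest)): balance=$1931.32 total_interest=$181.32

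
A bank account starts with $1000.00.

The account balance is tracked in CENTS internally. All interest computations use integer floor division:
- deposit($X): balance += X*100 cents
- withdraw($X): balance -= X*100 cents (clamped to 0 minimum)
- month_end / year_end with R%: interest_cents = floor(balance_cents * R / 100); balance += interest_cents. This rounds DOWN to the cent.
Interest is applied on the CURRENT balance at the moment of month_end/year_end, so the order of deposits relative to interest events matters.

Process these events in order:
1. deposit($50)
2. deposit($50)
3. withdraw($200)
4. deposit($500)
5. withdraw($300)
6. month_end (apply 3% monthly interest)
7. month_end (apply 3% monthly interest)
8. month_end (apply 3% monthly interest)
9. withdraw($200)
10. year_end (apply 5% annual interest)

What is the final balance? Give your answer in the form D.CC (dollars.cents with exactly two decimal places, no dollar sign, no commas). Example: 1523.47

Answer: 1052.08

Derivation:
After 1 (deposit($50)): balance=$1050.00 total_interest=$0.00
After 2 (deposit($50)): balance=$1100.00 total_interest=$0.00
After 3 (withdraw($200)): balance=$900.00 total_interest=$0.00
After 4 (deposit($500)): balance=$1400.00 total_interest=$0.00
After 5 (withdraw($300)): balance=$1100.00 total_interest=$0.00
After 6 (month_end (apply 3% monthly interest)): balance=$1133.00 total_interest=$33.00
After 7 (month_end (apply 3% monthly interest)): balance=$1166.99 total_interest=$66.99
After 8 (month_end (apply 3% monthly interest)): balance=$1201.99 total_interest=$101.99
After 9 (withdraw($200)): balance=$1001.99 total_interest=$101.99
After 10 (year_end (apply 5% annual interest)): balance=$1052.08 total_interest=$152.08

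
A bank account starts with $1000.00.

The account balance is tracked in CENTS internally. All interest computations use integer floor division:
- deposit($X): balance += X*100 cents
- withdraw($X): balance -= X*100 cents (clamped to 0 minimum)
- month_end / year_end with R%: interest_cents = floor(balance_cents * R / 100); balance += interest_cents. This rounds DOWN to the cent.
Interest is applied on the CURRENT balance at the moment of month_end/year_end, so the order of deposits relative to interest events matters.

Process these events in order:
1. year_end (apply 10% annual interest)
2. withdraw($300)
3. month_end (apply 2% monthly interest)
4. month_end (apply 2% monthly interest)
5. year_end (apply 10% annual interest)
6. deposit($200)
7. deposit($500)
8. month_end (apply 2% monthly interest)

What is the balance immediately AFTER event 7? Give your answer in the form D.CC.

After 1 (year_end (apply 10% annual interest)): balance=$1100.00 total_interest=$100.00
After 2 (withdraw($300)): balance=$800.00 total_interest=$100.00
After 3 (month_end (apply 2% monthly interest)): balance=$816.00 total_interest=$116.00
After 4 (month_end (apply 2% monthly interest)): balance=$832.32 total_interest=$132.32
After 5 (year_end (apply 10% annual interest)): balance=$915.55 total_interest=$215.55
After 6 (deposit($200)): balance=$1115.55 total_interest=$215.55
After 7 (deposit($500)): balance=$1615.55 total_interest=$215.55

Answer: 1615.55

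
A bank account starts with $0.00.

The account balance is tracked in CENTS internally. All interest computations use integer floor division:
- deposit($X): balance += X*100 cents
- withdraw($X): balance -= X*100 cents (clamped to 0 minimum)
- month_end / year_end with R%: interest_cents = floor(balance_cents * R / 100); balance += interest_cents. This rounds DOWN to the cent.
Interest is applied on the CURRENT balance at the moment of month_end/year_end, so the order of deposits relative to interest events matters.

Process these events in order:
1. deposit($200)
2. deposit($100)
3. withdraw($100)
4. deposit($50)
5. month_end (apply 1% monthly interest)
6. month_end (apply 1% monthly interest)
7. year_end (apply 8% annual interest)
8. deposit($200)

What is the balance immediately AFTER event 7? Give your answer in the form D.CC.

After 1 (deposit($200)): balance=$200.00 total_interest=$0.00
After 2 (deposit($100)): balance=$300.00 total_interest=$0.00
After 3 (withdraw($100)): balance=$200.00 total_interest=$0.00
After 4 (deposit($50)): balance=$250.00 total_interest=$0.00
After 5 (month_end (apply 1% monthly interest)): balance=$252.50 total_interest=$2.50
After 6 (month_end (apply 1% monthly interest)): balance=$255.02 total_interest=$5.02
After 7 (year_end (apply 8% annual interest)): balance=$275.42 total_interest=$25.42

Answer: 275.42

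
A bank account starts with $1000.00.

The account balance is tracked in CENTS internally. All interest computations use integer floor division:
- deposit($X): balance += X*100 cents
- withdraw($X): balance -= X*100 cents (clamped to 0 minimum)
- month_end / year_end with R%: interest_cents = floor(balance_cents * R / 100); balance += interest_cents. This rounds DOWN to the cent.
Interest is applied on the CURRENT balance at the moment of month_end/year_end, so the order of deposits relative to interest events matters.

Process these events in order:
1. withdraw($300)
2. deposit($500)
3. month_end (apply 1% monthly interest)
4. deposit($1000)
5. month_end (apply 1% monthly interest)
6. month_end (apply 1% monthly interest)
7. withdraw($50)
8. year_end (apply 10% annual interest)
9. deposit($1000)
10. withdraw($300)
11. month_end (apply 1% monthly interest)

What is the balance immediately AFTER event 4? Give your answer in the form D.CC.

Answer: 2212.00

Derivation:
After 1 (withdraw($300)): balance=$700.00 total_interest=$0.00
After 2 (deposit($500)): balance=$1200.00 total_interest=$0.00
After 3 (month_end (apply 1% monthly interest)): balance=$1212.00 total_interest=$12.00
After 4 (deposit($1000)): balance=$2212.00 total_interest=$12.00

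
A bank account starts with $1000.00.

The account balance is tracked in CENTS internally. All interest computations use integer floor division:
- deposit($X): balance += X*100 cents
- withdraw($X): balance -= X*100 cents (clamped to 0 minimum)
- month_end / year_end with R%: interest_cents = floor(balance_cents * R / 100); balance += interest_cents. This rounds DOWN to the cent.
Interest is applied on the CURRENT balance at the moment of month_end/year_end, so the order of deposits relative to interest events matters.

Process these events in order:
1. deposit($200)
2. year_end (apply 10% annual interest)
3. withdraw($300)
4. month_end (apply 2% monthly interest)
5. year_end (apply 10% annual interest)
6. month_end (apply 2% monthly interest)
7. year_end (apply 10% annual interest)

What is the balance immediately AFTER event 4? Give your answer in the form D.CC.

After 1 (deposit($200)): balance=$1200.00 total_interest=$0.00
After 2 (year_end (apply 10% annual interest)): balance=$1320.00 total_interest=$120.00
After 3 (withdraw($300)): balance=$1020.00 total_interest=$120.00
After 4 (month_end (apply 2% monthly interest)): balance=$1040.40 total_interest=$140.40

Answer: 1040.40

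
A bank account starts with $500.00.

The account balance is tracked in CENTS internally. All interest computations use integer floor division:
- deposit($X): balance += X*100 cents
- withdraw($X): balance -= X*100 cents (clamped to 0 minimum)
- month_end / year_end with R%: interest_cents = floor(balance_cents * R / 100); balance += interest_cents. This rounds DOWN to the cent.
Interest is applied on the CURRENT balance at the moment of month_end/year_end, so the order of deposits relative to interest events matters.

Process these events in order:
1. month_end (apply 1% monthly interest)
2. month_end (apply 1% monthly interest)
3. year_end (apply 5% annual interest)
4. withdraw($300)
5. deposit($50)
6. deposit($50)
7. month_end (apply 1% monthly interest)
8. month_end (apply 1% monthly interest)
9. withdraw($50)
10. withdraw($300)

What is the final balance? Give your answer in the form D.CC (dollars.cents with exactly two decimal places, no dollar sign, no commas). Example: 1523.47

After 1 (month_end (apply 1% monthly interest)): balance=$505.00 total_interest=$5.00
After 2 (month_end (apply 1% monthly interest)): balance=$510.05 total_interest=$10.05
After 3 (year_end (apply 5% annual interest)): balance=$535.55 total_interest=$35.55
After 4 (withdraw($300)): balance=$235.55 total_interest=$35.55
After 5 (deposit($50)): balance=$285.55 total_interest=$35.55
After 6 (deposit($50)): balance=$335.55 total_interest=$35.55
After 7 (month_end (apply 1% monthly interest)): balance=$338.90 total_interest=$38.90
After 8 (month_end (apply 1% monthly interest)): balance=$342.28 total_interest=$42.28
After 9 (withdraw($50)): balance=$292.28 total_interest=$42.28
After 10 (withdraw($300)): balance=$0.00 total_interest=$42.28

Answer: 0.00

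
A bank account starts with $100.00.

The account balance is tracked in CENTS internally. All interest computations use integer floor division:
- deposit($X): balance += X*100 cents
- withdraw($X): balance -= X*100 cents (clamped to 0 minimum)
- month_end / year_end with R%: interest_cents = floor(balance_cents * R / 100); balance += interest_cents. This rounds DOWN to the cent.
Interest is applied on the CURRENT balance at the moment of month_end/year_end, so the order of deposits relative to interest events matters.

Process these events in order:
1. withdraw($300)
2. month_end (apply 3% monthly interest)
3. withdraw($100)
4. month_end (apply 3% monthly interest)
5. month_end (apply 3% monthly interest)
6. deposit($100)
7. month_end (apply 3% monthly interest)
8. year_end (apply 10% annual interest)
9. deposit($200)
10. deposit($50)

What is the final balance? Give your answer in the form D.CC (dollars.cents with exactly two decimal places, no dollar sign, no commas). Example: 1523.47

After 1 (withdraw($300)): balance=$0.00 total_interest=$0.00
After 2 (month_end (apply 3% monthly interest)): balance=$0.00 total_interest=$0.00
After 3 (withdraw($100)): balance=$0.00 total_interest=$0.00
After 4 (month_end (apply 3% monthly interest)): balance=$0.00 total_interest=$0.00
After 5 (month_end (apply 3% monthly interest)): balance=$0.00 total_interest=$0.00
After 6 (deposit($100)): balance=$100.00 total_interest=$0.00
After 7 (month_end (apply 3% monthly interest)): balance=$103.00 total_interest=$3.00
After 8 (year_end (apply 10% annual interest)): balance=$113.30 total_interest=$13.30
After 9 (deposit($200)): balance=$313.30 total_interest=$13.30
After 10 (deposit($50)): balance=$363.30 total_interest=$13.30

Answer: 363.30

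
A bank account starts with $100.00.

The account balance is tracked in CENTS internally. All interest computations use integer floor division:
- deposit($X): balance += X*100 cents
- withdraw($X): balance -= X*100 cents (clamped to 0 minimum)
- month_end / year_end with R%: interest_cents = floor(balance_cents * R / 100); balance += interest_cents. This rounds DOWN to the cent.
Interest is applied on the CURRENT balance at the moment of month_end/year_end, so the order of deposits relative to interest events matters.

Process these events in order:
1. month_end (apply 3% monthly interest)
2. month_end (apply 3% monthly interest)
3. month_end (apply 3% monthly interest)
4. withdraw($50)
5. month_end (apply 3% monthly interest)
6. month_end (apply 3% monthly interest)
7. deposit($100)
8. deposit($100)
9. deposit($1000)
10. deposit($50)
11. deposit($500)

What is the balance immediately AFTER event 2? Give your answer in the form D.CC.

After 1 (month_end (apply 3% monthly interest)): balance=$103.00 total_interest=$3.00
After 2 (month_end (apply 3% monthly interest)): balance=$106.09 total_interest=$6.09

Answer: 106.09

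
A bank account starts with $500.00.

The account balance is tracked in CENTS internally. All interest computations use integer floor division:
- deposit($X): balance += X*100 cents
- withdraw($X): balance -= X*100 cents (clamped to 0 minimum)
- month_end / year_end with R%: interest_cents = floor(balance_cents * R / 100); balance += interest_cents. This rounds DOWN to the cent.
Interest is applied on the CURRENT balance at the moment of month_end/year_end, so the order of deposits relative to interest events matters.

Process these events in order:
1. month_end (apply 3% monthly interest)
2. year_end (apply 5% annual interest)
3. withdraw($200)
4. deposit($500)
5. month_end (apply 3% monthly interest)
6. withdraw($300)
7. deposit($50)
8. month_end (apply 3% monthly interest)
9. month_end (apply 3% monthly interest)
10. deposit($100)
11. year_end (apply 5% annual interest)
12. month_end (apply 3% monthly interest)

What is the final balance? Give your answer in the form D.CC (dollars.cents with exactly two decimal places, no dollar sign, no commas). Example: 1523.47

Answer: 814.87

Derivation:
After 1 (month_end (apply 3% monthly interest)): balance=$515.00 total_interest=$15.00
After 2 (year_end (apply 5% annual interest)): balance=$540.75 total_interest=$40.75
After 3 (withdraw($200)): balance=$340.75 total_interest=$40.75
After 4 (deposit($500)): balance=$840.75 total_interest=$40.75
After 5 (month_end (apply 3% monthly interest)): balance=$865.97 total_interest=$65.97
After 6 (withdraw($300)): balance=$565.97 total_interest=$65.97
After 7 (deposit($50)): balance=$615.97 total_interest=$65.97
After 8 (month_end (apply 3% monthly interest)): balance=$634.44 total_interest=$84.44
After 9 (month_end (apply 3% monthly interest)): balance=$653.47 total_interest=$103.47
After 10 (deposit($100)): balance=$753.47 total_interest=$103.47
After 11 (year_end (apply 5% annual interest)): balance=$791.14 total_interest=$141.14
After 12 (month_end (apply 3% monthly interest)): balance=$814.87 total_interest=$164.87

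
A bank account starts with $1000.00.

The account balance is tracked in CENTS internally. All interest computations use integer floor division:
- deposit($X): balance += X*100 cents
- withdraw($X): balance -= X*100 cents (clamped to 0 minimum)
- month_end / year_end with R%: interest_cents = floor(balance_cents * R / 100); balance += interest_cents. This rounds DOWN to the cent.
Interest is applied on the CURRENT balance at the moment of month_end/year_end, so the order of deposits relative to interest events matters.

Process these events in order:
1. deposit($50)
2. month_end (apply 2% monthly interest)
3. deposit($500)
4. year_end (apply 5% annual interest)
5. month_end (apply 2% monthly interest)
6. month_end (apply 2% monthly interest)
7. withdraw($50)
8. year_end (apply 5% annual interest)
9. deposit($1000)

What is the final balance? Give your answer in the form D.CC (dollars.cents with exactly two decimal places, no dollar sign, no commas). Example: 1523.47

Answer: 2749.49

Derivation:
After 1 (deposit($50)): balance=$1050.00 total_interest=$0.00
After 2 (month_end (apply 2% monthly interest)): balance=$1071.00 total_interest=$21.00
After 3 (deposit($500)): balance=$1571.00 total_interest=$21.00
After 4 (year_end (apply 5% annual interest)): balance=$1649.55 total_interest=$99.55
After 5 (month_end (apply 2% monthly interest)): balance=$1682.54 total_interest=$132.54
After 6 (month_end (apply 2% monthly interest)): balance=$1716.19 total_interest=$166.19
After 7 (withdraw($50)): balance=$1666.19 total_interest=$166.19
After 8 (year_end (apply 5% annual interest)): balance=$1749.49 total_interest=$249.49
After 9 (deposit($1000)): balance=$2749.49 total_interest=$249.49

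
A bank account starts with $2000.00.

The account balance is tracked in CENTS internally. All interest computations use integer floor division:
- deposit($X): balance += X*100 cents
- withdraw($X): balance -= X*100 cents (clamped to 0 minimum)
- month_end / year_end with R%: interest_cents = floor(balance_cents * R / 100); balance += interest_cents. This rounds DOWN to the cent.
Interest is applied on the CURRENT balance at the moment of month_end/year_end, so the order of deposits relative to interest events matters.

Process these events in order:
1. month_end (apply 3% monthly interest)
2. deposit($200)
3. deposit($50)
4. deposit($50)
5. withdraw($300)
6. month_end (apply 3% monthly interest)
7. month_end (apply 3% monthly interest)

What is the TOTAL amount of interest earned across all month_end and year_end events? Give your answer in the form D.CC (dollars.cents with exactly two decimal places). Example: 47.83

After 1 (month_end (apply 3% monthly interest)): balance=$2060.00 total_interest=$60.00
After 2 (deposit($200)): balance=$2260.00 total_interest=$60.00
After 3 (deposit($50)): balance=$2310.00 total_interest=$60.00
After 4 (deposit($50)): balance=$2360.00 total_interest=$60.00
After 5 (withdraw($300)): balance=$2060.00 total_interest=$60.00
After 6 (month_end (apply 3% monthly interest)): balance=$2121.80 total_interest=$121.80
After 7 (month_end (apply 3% monthly interest)): balance=$2185.45 total_interest=$185.45

Answer: 185.45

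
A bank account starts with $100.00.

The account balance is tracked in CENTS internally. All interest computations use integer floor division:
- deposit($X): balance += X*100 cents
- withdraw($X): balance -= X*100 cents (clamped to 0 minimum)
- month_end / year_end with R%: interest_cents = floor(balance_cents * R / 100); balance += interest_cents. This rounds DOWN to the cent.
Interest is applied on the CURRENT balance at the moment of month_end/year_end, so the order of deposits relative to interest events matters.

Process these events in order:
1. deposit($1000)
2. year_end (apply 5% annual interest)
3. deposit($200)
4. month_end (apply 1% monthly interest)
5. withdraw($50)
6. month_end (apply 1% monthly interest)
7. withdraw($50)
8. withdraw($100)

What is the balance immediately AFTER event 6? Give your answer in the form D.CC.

Answer: 1331.73

Derivation:
After 1 (deposit($1000)): balance=$1100.00 total_interest=$0.00
After 2 (year_end (apply 5% annual interest)): balance=$1155.00 total_interest=$55.00
After 3 (deposit($200)): balance=$1355.00 total_interest=$55.00
After 4 (month_end (apply 1% monthly interest)): balance=$1368.55 total_interest=$68.55
After 5 (withdraw($50)): balance=$1318.55 total_interest=$68.55
After 6 (month_end (apply 1% monthly interest)): balance=$1331.73 total_interest=$81.73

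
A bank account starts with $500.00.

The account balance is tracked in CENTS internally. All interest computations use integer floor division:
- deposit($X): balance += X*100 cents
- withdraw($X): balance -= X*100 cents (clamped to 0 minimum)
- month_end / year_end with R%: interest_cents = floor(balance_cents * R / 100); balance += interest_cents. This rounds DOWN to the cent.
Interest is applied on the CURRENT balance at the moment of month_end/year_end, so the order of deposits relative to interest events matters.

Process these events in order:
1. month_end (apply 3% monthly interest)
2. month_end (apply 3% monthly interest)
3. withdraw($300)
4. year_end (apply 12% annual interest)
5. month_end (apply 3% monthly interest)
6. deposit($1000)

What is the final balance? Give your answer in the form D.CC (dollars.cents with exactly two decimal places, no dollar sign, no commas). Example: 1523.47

After 1 (month_end (apply 3% monthly interest)): balance=$515.00 total_interest=$15.00
After 2 (month_end (apply 3% monthly interest)): balance=$530.45 total_interest=$30.45
After 3 (withdraw($300)): balance=$230.45 total_interest=$30.45
After 4 (year_end (apply 12% annual interest)): balance=$258.10 total_interest=$58.10
After 5 (month_end (apply 3% monthly interest)): balance=$265.84 total_interest=$65.84
After 6 (deposit($1000)): balance=$1265.84 total_interest=$65.84

Answer: 1265.84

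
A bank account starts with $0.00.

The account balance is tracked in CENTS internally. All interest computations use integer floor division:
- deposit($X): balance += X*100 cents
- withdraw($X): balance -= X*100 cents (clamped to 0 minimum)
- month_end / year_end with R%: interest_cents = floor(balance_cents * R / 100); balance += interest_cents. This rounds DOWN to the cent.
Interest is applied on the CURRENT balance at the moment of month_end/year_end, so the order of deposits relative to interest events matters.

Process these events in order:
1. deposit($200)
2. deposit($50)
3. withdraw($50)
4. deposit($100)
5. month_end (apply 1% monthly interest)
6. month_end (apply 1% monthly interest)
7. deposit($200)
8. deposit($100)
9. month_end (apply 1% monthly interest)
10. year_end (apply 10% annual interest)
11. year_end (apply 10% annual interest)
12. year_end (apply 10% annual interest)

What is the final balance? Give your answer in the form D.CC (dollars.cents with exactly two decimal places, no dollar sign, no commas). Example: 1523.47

After 1 (deposit($200)): balance=$200.00 total_interest=$0.00
After 2 (deposit($50)): balance=$250.00 total_interest=$0.00
After 3 (withdraw($50)): balance=$200.00 total_interest=$0.00
After 4 (deposit($100)): balance=$300.00 total_interest=$0.00
After 5 (month_end (apply 1% monthly interest)): balance=$303.00 total_interest=$3.00
After 6 (month_end (apply 1% monthly interest)): balance=$306.03 total_interest=$6.03
After 7 (deposit($200)): balance=$506.03 total_interest=$6.03
After 8 (deposit($100)): balance=$606.03 total_interest=$6.03
After 9 (month_end (apply 1% monthly interest)): balance=$612.09 total_interest=$12.09
After 10 (year_end (apply 10% annual interest)): balance=$673.29 total_interest=$73.29
After 11 (year_end (apply 10% annual interest)): balance=$740.61 total_interest=$140.61
After 12 (year_end (apply 10% annual interest)): balance=$814.67 total_interest=$214.67

Answer: 814.67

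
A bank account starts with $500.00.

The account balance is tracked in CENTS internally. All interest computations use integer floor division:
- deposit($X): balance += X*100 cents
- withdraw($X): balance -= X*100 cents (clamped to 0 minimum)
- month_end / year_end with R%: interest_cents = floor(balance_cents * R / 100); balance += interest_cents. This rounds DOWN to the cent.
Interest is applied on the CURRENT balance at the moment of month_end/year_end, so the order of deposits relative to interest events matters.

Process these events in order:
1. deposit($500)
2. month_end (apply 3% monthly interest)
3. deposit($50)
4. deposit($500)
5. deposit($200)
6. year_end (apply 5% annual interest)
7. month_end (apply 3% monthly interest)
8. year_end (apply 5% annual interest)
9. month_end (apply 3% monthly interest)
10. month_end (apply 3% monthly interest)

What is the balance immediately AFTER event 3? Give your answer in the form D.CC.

After 1 (deposit($500)): balance=$1000.00 total_interest=$0.00
After 2 (month_end (apply 3% monthly interest)): balance=$1030.00 total_interest=$30.00
After 3 (deposit($50)): balance=$1080.00 total_interest=$30.00

Answer: 1080.00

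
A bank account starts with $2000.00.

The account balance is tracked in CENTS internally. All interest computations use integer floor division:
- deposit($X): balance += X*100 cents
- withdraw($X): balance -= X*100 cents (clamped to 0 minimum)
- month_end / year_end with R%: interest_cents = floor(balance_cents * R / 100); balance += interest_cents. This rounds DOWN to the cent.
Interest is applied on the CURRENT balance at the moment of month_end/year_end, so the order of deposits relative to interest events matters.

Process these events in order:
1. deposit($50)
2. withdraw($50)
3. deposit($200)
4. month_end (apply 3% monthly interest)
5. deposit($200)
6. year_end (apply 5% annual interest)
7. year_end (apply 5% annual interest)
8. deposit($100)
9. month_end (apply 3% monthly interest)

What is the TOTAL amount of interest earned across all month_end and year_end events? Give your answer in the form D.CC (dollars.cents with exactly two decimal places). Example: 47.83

Answer: 403.32

Derivation:
After 1 (deposit($50)): balance=$2050.00 total_interest=$0.00
After 2 (withdraw($50)): balance=$2000.00 total_interest=$0.00
After 3 (deposit($200)): balance=$2200.00 total_interest=$0.00
After 4 (month_end (apply 3% monthly interest)): balance=$2266.00 total_interest=$66.00
After 5 (deposit($200)): balance=$2466.00 total_interest=$66.00
After 6 (year_end (apply 5% annual interest)): balance=$2589.30 total_interest=$189.30
After 7 (year_end (apply 5% annual interest)): balance=$2718.76 total_interest=$318.76
After 8 (deposit($100)): balance=$2818.76 total_interest=$318.76
After 9 (month_end (apply 3% monthly interest)): balance=$2903.32 total_interest=$403.32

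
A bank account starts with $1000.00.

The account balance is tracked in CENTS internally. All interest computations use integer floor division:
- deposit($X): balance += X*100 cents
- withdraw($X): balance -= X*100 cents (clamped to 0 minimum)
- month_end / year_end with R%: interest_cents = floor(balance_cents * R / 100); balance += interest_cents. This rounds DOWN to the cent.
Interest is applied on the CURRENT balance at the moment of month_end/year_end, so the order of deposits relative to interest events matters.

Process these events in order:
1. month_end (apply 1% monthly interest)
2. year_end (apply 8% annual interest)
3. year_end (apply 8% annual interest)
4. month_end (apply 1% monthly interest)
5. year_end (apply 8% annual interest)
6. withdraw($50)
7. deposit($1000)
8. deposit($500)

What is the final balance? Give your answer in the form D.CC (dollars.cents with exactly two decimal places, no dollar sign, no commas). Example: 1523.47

After 1 (month_end (apply 1% monthly interest)): balance=$1010.00 total_interest=$10.00
After 2 (year_end (apply 8% annual interest)): balance=$1090.80 total_interest=$90.80
After 3 (year_end (apply 8% annual interest)): balance=$1178.06 total_interest=$178.06
After 4 (month_end (apply 1% monthly interest)): balance=$1189.84 total_interest=$189.84
After 5 (year_end (apply 8% annual interest)): balance=$1285.02 total_interest=$285.02
After 6 (withdraw($50)): balance=$1235.02 total_interest=$285.02
After 7 (deposit($1000)): balance=$2235.02 total_interest=$285.02
After 8 (deposit($500)): balance=$2735.02 total_interest=$285.02

Answer: 2735.02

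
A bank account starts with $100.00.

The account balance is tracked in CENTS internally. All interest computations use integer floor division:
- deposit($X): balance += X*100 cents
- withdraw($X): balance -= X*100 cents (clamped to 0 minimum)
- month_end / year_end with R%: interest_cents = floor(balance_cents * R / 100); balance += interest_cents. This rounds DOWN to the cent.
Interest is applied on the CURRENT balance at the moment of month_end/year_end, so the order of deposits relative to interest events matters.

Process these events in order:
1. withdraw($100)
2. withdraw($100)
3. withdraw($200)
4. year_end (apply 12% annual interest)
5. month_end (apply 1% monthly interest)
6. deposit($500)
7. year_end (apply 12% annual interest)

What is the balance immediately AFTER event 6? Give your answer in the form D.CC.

Answer: 500.00

Derivation:
After 1 (withdraw($100)): balance=$0.00 total_interest=$0.00
After 2 (withdraw($100)): balance=$0.00 total_interest=$0.00
After 3 (withdraw($200)): balance=$0.00 total_interest=$0.00
After 4 (year_end (apply 12% annual interest)): balance=$0.00 total_interest=$0.00
After 5 (month_end (apply 1% monthly interest)): balance=$0.00 total_interest=$0.00
After 6 (deposit($500)): balance=$500.00 total_interest=$0.00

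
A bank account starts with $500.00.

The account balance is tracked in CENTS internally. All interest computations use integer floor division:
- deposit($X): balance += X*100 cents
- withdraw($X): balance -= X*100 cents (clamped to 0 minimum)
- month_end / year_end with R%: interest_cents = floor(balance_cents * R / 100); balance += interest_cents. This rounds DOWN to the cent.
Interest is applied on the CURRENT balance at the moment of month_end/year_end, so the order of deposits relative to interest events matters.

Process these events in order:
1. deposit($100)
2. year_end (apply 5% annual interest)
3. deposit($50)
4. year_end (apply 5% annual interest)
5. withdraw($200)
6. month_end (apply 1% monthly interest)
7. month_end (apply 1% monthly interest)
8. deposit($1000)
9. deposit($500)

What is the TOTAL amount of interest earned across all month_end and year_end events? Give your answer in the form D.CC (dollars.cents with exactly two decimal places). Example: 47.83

Answer: 74.33

Derivation:
After 1 (deposit($100)): balance=$600.00 total_interest=$0.00
After 2 (year_end (apply 5% annual interest)): balance=$630.00 total_interest=$30.00
After 3 (deposit($50)): balance=$680.00 total_interest=$30.00
After 4 (year_end (apply 5% annual interest)): balance=$714.00 total_interest=$64.00
After 5 (withdraw($200)): balance=$514.00 total_interest=$64.00
After 6 (month_end (apply 1% monthly interest)): balance=$519.14 total_interest=$69.14
After 7 (month_end (apply 1% monthly interest)): balance=$524.33 total_interest=$74.33
After 8 (deposit($1000)): balance=$1524.33 total_interest=$74.33
After 9 (deposit($500)): balance=$2024.33 total_interest=$74.33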